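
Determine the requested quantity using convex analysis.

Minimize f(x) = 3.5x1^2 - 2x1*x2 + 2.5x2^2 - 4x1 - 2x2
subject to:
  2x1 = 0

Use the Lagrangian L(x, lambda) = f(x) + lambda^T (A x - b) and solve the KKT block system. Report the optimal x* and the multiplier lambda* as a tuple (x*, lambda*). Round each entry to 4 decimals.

Form the Lagrangian:
  L(x, lambda) = (1/2) x^T Q x + c^T x + lambda^T (A x - b)
Stationarity (grad_x L = 0): Q x + c + A^T lambda = 0.
Primal feasibility: A x = b.

This gives the KKT block system:
  [ Q   A^T ] [ x     ]   [-c ]
  [ A    0  ] [ lambda ] = [ b ]

Solving the linear system:
  x*      = (0, 0.4)
  lambda* = (2.4)
  f(x*)   = -0.4

x* = (0, 0.4), lambda* = (2.4)


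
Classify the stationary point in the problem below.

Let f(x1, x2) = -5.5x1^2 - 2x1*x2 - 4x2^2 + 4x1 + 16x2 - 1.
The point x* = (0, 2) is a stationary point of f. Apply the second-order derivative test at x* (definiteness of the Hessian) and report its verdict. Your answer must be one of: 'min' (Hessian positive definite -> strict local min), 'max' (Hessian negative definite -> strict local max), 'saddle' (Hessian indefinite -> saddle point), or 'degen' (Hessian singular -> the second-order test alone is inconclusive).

Compute the Hessian H = grad^2 f:
  H = [[-11, -2], [-2, -8]]
Verify stationarity: grad f(x*) = H x* + g = (0, 0).
Eigenvalues of H: -12, -7.
Both eigenvalues < 0, so H is negative definite -> x* is a strict local max.

max


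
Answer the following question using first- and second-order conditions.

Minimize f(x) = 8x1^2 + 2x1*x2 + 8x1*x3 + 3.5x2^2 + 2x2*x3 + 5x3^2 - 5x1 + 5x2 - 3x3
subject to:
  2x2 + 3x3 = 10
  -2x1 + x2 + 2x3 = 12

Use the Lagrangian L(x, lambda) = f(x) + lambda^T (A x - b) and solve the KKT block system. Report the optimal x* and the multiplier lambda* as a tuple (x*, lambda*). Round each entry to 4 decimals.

Form the Lagrangian:
  L(x, lambda) = (1/2) x^T Q x + c^T x + lambda^T (A x - b)
Stationarity (grad_x L = 0): Q x + c + A^T lambda = 0.
Primal feasibility: A x = b.

This gives the KKT block system:
  [ Q   A^T ] [ x     ]   [-c ]
  [ A    0  ] [ lambda ] = [ b ]

Solving the linear system:
  x*      = (-2.6048, -0.371, 3.5806)
  lambda* = (2.5161, -9.3871)
  f(x*)   = 43.9556

x* = (-2.6048, -0.371, 3.5806), lambda* = (2.5161, -9.3871)


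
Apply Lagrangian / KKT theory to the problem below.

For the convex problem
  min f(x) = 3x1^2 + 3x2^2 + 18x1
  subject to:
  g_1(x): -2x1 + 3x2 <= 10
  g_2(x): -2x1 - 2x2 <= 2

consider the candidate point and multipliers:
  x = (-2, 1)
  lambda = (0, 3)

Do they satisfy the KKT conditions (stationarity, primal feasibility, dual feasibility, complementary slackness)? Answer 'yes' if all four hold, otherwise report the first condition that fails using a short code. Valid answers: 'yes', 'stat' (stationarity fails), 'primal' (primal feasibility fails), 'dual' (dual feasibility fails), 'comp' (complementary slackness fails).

Gradient of f: grad f(x) = Q x + c = (6, 6)
Constraint values g_i(x) = a_i^T x - b_i:
  g_1((-2, 1)) = -3
  g_2((-2, 1)) = 0
Stationarity residual: grad f(x) + sum_i lambda_i a_i = (0, 0)
  -> stationarity OK
Primal feasibility (all g_i <= 0): OK
Dual feasibility (all lambda_i >= 0): OK
Complementary slackness (lambda_i * g_i(x) = 0 for all i): OK

Verdict: yes, KKT holds.

yes


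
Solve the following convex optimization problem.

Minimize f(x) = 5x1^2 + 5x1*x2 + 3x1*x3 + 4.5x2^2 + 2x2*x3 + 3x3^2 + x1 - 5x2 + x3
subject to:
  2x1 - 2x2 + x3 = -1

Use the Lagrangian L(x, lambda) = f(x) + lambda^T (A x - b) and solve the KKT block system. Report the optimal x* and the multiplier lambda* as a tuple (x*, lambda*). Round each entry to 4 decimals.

Form the Lagrangian:
  L(x, lambda) = (1/2) x^T Q x + c^T x + lambda^T (A x - b)
Stationarity (grad_x L = 0): Q x + c + A^T lambda = 0.
Primal feasibility: A x = b.

This gives the KKT block system:
  [ Q   A^T ] [ x     ]   [-c ]
  [ A    0  ] [ lambda ] = [ b ]

Solving the linear system:
  x*      = (-0.0636, 0.3883, -0.0962)
  lambda* = (-1.0082)
  f(x*)   = -1.5546

x* = (-0.0636, 0.3883, -0.0962), lambda* = (-1.0082)


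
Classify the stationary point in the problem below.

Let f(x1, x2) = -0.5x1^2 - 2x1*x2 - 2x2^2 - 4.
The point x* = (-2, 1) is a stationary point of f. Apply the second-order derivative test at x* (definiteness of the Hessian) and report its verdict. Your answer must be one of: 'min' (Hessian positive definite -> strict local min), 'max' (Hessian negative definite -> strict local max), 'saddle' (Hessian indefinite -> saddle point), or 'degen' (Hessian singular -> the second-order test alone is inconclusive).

Compute the Hessian H = grad^2 f:
  H = [[-1, -2], [-2, -4]]
Verify stationarity: grad f(x*) = H x* + g = (0, 0).
Eigenvalues of H: -5, 0.
H has a zero eigenvalue (singular; negative semidefinite but not definite), so H is neither positive definite, negative definite, nor indefinite. The second-order test alone is inconclusive -> degen.
(Indeed, f is constant along the null direction of H through x*, so x* is not a strict local extremum.)

degen


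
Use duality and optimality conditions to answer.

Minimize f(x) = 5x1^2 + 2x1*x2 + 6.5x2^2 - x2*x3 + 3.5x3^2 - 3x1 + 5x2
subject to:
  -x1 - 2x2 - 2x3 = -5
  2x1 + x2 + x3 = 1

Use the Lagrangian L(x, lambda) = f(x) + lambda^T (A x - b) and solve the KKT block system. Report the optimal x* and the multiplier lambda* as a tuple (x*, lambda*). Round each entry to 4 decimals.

Form the Lagrangian:
  L(x, lambda) = (1/2) x^T Q x + c^T x + lambda^T (A x - b)
Stationarity (grad_x L = 0): Q x + c + A^T lambda = 0.
Primal feasibility: A x = b.

This gives the KKT block system:
  [ Q   A^T ] [ x     ]   [-c ]
  [ A    0  ] [ lambda ] = [ b ]

Solving the linear system:
  x*      = (-1, 0.9545, 2.0455)
  lambda* = (12.6061, 11.8485)
  f(x*)   = 29.4773

x* = (-1, 0.9545, 2.0455), lambda* = (12.6061, 11.8485)


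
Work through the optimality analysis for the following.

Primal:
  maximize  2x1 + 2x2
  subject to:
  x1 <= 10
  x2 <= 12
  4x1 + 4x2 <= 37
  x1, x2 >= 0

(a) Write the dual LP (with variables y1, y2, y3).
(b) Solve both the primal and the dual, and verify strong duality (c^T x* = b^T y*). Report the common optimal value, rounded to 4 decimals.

The standard primal-dual pair for 'max c^T x s.t. A x <= b, x >= 0' is:
  Dual:  min b^T y  s.t.  A^T y >= c,  y >= 0.

So the dual LP is:
  minimize  10y1 + 12y2 + 37y3
  subject to:
    y1 + 4y3 >= 2
    y2 + 4y3 >= 2
    y1, y2, y3 >= 0

Solving the primal: x* = (9.25, 0).
  primal value c^T x* = 18.5.
Solving the dual: y* = (0, 0, 0.5).
  dual value b^T y* = 18.5.
Strong duality: c^T x* = b^T y*. Confirmed.

18.5


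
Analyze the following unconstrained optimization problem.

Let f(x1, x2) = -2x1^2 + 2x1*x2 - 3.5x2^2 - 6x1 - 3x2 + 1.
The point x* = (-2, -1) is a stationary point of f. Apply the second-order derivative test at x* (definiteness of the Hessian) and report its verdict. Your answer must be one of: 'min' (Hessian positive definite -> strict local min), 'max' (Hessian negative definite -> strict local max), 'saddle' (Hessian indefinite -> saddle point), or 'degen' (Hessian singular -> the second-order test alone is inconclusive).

Compute the Hessian H = grad^2 f:
  H = [[-4, 2], [2, -7]]
Verify stationarity: grad f(x*) = H x* + g = (0, 0).
Eigenvalues of H: -8, -3.
Both eigenvalues < 0, so H is negative definite -> x* is a strict local max.

max


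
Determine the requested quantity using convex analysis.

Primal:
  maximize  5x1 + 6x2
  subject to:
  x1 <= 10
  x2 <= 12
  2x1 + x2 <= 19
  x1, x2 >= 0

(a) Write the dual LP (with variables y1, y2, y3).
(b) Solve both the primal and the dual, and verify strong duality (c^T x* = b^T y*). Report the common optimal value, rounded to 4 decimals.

The standard primal-dual pair for 'max c^T x s.t. A x <= b, x >= 0' is:
  Dual:  min b^T y  s.t.  A^T y >= c,  y >= 0.

So the dual LP is:
  minimize  10y1 + 12y2 + 19y3
  subject to:
    y1 + 2y3 >= 5
    y2 + y3 >= 6
    y1, y2, y3 >= 0

Solving the primal: x* = (3.5, 12).
  primal value c^T x* = 89.5.
Solving the dual: y* = (0, 3.5, 2.5).
  dual value b^T y* = 89.5.
Strong duality: c^T x* = b^T y*. Confirmed.

89.5


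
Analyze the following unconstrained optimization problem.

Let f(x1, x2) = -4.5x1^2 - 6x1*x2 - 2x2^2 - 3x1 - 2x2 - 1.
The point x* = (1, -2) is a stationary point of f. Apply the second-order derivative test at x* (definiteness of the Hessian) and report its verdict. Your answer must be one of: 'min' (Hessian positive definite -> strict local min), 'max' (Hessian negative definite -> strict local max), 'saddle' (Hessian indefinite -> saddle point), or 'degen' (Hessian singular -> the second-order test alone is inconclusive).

Compute the Hessian H = grad^2 f:
  H = [[-9, -6], [-6, -4]]
Verify stationarity: grad f(x*) = H x* + g = (0, 0).
Eigenvalues of H: -13, 0.
H has a zero eigenvalue (singular; negative semidefinite but not definite), so H is neither positive definite, negative definite, nor indefinite. The second-order test alone is inconclusive -> degen.
(Indeed, f is constant along the null direction of H through x*, so x* is not a strict local extremum.)

degen


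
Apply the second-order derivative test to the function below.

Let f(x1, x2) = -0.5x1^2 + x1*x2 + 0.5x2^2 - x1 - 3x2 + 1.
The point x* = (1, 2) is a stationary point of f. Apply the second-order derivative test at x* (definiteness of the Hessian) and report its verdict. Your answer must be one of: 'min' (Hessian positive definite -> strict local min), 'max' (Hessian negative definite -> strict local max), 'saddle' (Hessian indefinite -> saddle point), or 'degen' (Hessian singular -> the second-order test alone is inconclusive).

Compute the Hessian H = grad^2 f:
  H = [[-1, 1], [1, 1]]
Verify stationarity: grad f(x*) = H x* + g = (0, 0).
Eigenvalues of H: -1.4142, 1.4142.
Eigenvalues have mixed signs, so H is indefinite -> x* is a saddle point.

saddle


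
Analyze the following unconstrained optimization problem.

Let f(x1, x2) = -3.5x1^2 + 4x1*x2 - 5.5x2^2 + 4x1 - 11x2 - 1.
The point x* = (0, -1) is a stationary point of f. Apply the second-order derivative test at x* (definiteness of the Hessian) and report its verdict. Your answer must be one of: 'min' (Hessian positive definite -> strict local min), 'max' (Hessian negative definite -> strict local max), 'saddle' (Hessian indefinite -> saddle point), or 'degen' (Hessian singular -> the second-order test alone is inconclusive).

Compute the Hessian H = grad^2 f:
  H = [[-7, 4], [4, -11]]
Verify stationarity: grad f(x*) = H x* + g = (0, 0).
Eigenvalues of H: -13.4721, -4.5279.
Both eigenvalues < 0, so H is negative definite -> x* is a strict local max.

max


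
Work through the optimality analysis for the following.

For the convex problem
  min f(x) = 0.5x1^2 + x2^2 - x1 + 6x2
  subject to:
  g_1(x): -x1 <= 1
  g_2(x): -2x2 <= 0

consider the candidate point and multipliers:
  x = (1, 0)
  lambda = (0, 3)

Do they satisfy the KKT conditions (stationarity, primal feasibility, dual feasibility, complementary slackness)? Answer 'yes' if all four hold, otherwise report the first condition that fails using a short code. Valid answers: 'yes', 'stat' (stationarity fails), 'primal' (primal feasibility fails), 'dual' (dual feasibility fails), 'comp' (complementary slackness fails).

Gradient of f: grad f(x) = Q x + c = (0, 6)
Constraint values g_i(x) = a_i^T x - b_i:
  g_1((1, 0)) = -2
  g_2((1, 0)) = 0
Stationarity residual: grad f(x) + sum_i lambda_i a_i = (0, 0)
  -> stationarity OK
Primal feasibility (all g_i <= 0): OK
Dual feasibility (all lambda_i >= 0): OK
Complementary slackness (lambda_i * g_i(x) = 0 for all i): OK

Verdict: yes, KKT holds.

yes


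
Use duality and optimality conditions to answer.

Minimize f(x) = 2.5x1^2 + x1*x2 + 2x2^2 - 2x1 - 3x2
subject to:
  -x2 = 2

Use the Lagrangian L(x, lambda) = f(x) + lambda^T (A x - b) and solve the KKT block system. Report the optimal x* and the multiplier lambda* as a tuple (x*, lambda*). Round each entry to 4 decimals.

Form the Lagrangian:
  L(x, lambda) = (1/2) x^T Q x + c^T x + lambda^T (A x - b)
Stationarity (grad_x L = 0): Q x + c + A^T lambda = 0.
Primal feasibility: A x = b.

This gives the KKT block system:
  [ Q   A^T ] [ x     ]   [-c ]
  [ A    0  ] [ lambda ] = [ b ]

Solving the linear system:
  x*      = (0.8, -2)
  lambda* = (-10.2)
  f(x*)   = 12.4

x* = (0.8, -2), lambda* = (-10.2)


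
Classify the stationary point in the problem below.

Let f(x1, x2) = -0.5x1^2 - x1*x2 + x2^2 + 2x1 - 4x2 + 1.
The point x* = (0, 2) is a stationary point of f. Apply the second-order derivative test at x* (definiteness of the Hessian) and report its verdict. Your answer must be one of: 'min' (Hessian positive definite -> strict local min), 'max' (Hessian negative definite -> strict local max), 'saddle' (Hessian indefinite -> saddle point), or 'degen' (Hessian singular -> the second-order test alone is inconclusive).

Compute the Hessian H = grad^2 f:
  H = [[-1, -1], [-1, 2]]
Verify stationarity: grad f(x*) = H x* + g = (0, 0).
Eigenvalues of H: -1.3028, 2.3028.
Eigenvalues have mixed signs, so H is indefinite -> x* is a saddle point.

saddle


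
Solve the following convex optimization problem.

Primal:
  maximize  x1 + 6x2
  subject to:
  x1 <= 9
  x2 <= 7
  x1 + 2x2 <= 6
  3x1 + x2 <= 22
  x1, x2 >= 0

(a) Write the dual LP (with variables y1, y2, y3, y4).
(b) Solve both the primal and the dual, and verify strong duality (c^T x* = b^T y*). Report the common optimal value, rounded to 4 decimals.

The standard primal-dual pair for 'max c^T x s.t. A x <= b, x >= 0' is:
  Dual:  min b^T y  s.t.  A^T y >= c,  y >= 0.

So the dual LP is:
  minimize  9y1 + 7y2 + 6y3 + 22y4
  subject to:
    y1 + y3 + 3y4 >= 1
    y2 + 2y3 + y4 >= 6
    y1, y2, y3, y4 >= 0

Solving the primal: x* = (0, 3).
  primal value c^T x* = 18.
Solving the dual: y* = (0, 0, 3, 0).
  dual value b^T y* = 18.
Strong duality: c^T x* = b^T y*. Confirmed.

18


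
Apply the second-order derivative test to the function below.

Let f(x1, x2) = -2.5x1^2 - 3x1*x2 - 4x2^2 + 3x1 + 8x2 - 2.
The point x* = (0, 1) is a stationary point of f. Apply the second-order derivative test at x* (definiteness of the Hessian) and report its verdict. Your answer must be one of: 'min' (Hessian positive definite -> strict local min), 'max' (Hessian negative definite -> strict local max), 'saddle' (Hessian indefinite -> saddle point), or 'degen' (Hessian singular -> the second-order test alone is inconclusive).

Compute the Hessian H = grad^2 f:
  H = [[-5, -3], [-3, -8]]
Verify stationarity: grad f(x*) = H x* + g = (0, 0).
Eigenvalues of H: -9.8541, -3.1459.
Both eigenvalues < 0, so H is negative definite -> x* is a strict local max.

max


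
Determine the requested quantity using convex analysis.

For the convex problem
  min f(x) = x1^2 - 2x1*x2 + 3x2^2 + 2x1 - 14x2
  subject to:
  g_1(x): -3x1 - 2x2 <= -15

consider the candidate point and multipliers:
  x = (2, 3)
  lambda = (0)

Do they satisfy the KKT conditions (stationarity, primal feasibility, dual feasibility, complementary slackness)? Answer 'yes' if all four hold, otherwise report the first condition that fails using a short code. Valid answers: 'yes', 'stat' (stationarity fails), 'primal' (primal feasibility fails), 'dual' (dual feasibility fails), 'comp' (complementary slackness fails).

Gradient of f: grad f(x) = Q x + c = (0, 0)
Constraint values g_i(x) = a_i^T x - b_i:
  g_1((2, 3)) = 3
Stationarity residual: grad f(x) + sum_i lambda_i a_i = (0, 0)
  -> stationarity OK
Primal feasibility (all g_i <= 0): FAILS
Dual feasibility (all lambda_i >= 0): OK
Complementary slackness (lambda_i * g_i(x) = 0 for all i): OK

Verdict: the first failing condition is primal_feasibility -> primal.

primal


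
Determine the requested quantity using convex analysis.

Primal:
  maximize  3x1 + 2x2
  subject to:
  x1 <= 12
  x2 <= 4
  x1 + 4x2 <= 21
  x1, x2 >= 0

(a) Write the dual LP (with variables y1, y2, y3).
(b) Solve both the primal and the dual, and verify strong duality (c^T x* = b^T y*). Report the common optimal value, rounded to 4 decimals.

The standard primal-dual pair for 'max c^T x s.t. A x <= b, x >= 0' is:
  Dual:  min b^T y  s.t.  A^T y >= c,  y >= 0.

So the dual LP is:
  minimize  12y1 + 4y2 + 21y3
  subject to:
    y1 + y3 >= 3
    y2 + 4y3 >= 2
    y1, y2, y3 >= 0

Solving the primal: x* = (12, 2.25).
  primal value c^T x* = 40.5.
Solving the dual: y* = (2.5, 0, 0.5).
  dual value b^T y* = 40.5.
Strong duality: c^T x* = b^T y*. Confirmed.

40.5


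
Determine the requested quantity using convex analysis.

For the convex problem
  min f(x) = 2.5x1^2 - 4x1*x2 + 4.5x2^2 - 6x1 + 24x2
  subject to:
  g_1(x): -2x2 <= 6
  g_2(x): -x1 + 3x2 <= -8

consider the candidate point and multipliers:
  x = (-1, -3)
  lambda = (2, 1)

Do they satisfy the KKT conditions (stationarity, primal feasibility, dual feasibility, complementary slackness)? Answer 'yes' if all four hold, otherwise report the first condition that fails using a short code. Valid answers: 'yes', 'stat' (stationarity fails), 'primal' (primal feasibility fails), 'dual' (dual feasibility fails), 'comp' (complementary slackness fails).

Gradient of f: grad f(x) = Q x + c = (1, 1)
Constraint values g_i(x) = a_i^T x - b_i:
  g_1((-1, -3)) = 0
  g_2((-1, -3)) = 0
Stationarity residual: grad f(x) + sum_i lambda_i a_i = (0, 0)
  -> stationarity OK
Primal feasibility (all g_i <= 0): OK
Dual feasibility (all lambda_i >= 0): OK
Complementary slackness (lambda_i * g_i(x) = 0 for all i): OK

Verdict: yes, KKT holds.

yes


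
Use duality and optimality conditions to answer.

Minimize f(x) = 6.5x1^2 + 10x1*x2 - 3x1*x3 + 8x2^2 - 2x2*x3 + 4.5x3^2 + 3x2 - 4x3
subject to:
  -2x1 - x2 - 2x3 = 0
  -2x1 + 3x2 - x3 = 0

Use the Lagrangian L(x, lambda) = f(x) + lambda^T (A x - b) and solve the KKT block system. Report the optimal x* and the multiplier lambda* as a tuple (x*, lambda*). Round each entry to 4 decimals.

Form the Lagrangian:
  L(x, lambda) = (1/2) x^T Q x + c^T x + lambda^T (A x - b)
Stationarity (grad_x L = 0): Q x + c + A^T lambda = 0.
Primal feasibility: A x = b.

This gives the KKT block system:
  [ Q   A^T ] [ x     ]   [-c ]
  [ A    0  ] [ lambda ] = [ b ]

Solving the linear system:
  x*      = (-0.1359, -0.0388, 0.1553)
  lambda* = (-0.8058, -0.5049)
  f(x*)   = -0.3689

x* = (-0.1359, -0.0388, 0.1553), lambda* = (-0.8058, -0.5049)


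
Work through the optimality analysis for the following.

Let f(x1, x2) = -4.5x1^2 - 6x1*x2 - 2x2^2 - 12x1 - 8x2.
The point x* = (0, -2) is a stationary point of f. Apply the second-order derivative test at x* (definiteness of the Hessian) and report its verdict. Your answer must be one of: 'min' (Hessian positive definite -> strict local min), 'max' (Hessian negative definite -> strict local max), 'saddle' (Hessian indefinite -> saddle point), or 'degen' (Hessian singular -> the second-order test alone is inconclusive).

Compute the Hessian H = grad^2 f:
  H = [[-9, -6], [-6, -4]]
Verify stationarity: grad f(x*) = H x* + g = (0, 0).
Eigenvalues of H: -13, 0.
H has a zero eigenvalue (singular; negative semidefinite but not definite), so H is neither positive definite, negative definite, nor indefinite. The second-order test alone is inconclusive -> degen.
(Indeed, f is constant along the null direction of H through x*, so x* is not a strict local extremum.)

degen


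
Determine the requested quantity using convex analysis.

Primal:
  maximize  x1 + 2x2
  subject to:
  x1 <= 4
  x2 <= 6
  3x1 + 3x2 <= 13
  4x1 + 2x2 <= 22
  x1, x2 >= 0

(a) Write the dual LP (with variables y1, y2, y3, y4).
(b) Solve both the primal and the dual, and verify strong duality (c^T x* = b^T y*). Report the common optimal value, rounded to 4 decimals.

The standard primal-dual pair for 'max c^T x s.t. A x <= b, x >= 0' is:
  Dual:  min b^T y  s.t.  A^T y >= c,  y >= 0.

So the dual LP is:
  minimize  4y1 + 6y2 + 13y3 + 22y4
  subject to:
    y1 + 3y3 + 4y4 >= 1
    y2 + 3y3 + 2y4 >= 2
    y1, y2, y3, y4 >= 0

Solving the primal: x* = (0, 4.3333).
  primal value c^T x* = 8.6667.
Solving the dual: y* = (0, 0, 0.6667, 0).
  dual value b^T y* = 8.6667.
Strong duality: c^T x* = b^T y*. Confirmed.

8.6667


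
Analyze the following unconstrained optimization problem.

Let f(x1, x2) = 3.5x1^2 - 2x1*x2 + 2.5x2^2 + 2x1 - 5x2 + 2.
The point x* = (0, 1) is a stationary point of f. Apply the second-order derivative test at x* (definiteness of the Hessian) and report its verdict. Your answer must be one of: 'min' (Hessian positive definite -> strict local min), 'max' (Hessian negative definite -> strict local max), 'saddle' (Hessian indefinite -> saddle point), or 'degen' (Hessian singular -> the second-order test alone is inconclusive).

Compute the Hessian H = grad^2 f:
  H = [[7, -2], [-2, 5]]
Verify stationarity: grad f(x*) = H x* + g = (0, 0).
Eigenvalues of H: 3.7639, 8.2361.
Both eigenvalues > 0, so H is positive definite -> x* is a strict local min.

min


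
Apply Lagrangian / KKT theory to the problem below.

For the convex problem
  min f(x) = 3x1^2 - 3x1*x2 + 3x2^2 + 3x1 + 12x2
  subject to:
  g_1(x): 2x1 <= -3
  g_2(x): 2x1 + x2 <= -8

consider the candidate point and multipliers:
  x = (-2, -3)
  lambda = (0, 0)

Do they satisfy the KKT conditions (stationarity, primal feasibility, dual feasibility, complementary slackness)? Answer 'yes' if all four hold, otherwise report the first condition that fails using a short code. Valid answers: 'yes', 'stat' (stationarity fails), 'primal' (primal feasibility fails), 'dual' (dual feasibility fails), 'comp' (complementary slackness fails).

Gradient of f: grad f(x) = Q x + c = (0, 0)
Constraint values g_i(x) = a_i^T x - b_i:
  g_1((-2, -3)) = -1
  g_2((-2, -3)) = 1
Stationarity residual: grad f(x) + sum_i lambda_i a_i = (0, 0)
  -> stationarity OK
Primal feasibility (all g_i <= 0): FAILS
Dual feasibility (all lambda_i >= 0): OK
Complementary slackness (lambda_i * g_i(x) = 0 for all i): OK

Verdict: the first failing condition is primal_feasibility -> primal.

primal


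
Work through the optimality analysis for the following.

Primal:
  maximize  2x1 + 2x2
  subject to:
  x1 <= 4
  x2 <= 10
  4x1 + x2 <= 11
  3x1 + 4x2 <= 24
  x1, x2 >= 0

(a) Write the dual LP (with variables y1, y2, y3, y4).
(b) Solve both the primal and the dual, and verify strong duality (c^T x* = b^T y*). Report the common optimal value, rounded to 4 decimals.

The standard primal-dual pair for 'max c^T x s.t. A x <= b, x >= 0' is:
  Dual:  min b^T y  s.t.  A^T y >= c,  y >= 0.

So the dual LP is:
  minimize  4y1 + 10y2 + 11y3 + 24y4
  subject to:
    y1 + 4y3 + 3y4 >= 2
    y2 + y3 + 4y4 >= 2
    y1, y2, y3, y4 >= 0

Solving the primal: x* = (1.5385, 4.8462).
  primal value c^T x* = 12.7692.
Solving the dual: y* = (0, 0, 0.1538, 0.4615).
  dual value b^T y* = 12.7692.
Strong duality: c^T x* = b^T y*. Confirmed.

12.7692


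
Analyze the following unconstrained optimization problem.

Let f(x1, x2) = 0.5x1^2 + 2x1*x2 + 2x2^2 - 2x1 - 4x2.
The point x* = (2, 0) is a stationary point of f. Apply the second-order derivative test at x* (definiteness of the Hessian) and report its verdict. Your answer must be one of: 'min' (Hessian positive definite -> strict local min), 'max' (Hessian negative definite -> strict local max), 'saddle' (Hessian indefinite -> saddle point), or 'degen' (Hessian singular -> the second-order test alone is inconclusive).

Compute the Hessian H = grad^2 f:
  H = [[1, 2], [2, 4]]
Verify stationarity: grad f(x*) = H x* + g = (0, 0).
Eigenvalues of H: 0, 5.
H has a zero eigenvalue (singular; positive semidefinite but not definite), so H is neither positive definite, negative definite, nor indefinite. The second-order test alone is inconclusive -> degen.
(Indeed, f is constant along the null direction of H through x*, so x* is not a strict local extremum.)

degen


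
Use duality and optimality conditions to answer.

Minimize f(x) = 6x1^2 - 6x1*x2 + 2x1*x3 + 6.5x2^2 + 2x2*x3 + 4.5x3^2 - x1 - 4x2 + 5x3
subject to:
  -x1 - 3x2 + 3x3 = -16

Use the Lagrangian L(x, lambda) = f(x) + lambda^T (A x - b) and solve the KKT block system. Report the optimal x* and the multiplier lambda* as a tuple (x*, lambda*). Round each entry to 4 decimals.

Form the Lagrangian:
  L(x, lambda) = (1/2) x^T Q x + c^T x + lambda^T (A x - b)
Stationarity (grad_x L = 0): Q x + c + A^T lambda = 0.
Primal feasibility: A x = b.

This gives the KKT block system:
  [ Q   A^T ] [ x     ]   [-c ]
  [ A    0  ] [ lambda ] = [ b ]

Solving the linear system:
  x*      = (1.8661, 2.2419, -2.4694)
  lambda* = (3.003)
  f(x*)   = 12.4335

x* = (1.8661, 2.2419, -2.4694), lambda* = (3.003)


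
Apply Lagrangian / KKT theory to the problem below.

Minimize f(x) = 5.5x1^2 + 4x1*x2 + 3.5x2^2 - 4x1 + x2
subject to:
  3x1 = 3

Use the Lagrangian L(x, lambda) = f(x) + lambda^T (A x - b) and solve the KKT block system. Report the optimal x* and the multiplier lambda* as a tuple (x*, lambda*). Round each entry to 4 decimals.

Form the Lagrangian:
  L(x, lambda) = (1/2) x^T Q x + c^T x + lambda^T (A x - b)
Stationarity (grad_x L = 0): Q x + c + A^T lambda = 0.
Primal feasibility: A x = b.

This gives the KKT block system:
  [ Q   A^T ] [ x     ]   [-c ]
  [ A    0  ] [ lambda ] = [ b ]

Solving the linear system:
  x*      = (1, -0.7143)
  lambda* = (-1.381)
  f(x*)   = -0.2857

x* = (1, -0.7143), lambda* = (-1.381)


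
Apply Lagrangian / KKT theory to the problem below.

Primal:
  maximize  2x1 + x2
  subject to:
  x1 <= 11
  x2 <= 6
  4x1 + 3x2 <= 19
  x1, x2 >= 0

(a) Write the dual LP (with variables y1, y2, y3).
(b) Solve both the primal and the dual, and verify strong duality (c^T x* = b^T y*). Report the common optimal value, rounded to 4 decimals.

The standard primal-dual pair for 'max c^T x s.t. A x <= b, x >= 0' is:
  Dual:  min b^T y  s.t.  A^T y >= c,  y >= 0.

So the dual LP is:
  minimize  11y1 + 6y2 + 19y3
  subject to:
    y1 + 4y3 >= 2
    y2 + 3y3 >= 1
    y1, y2, y3 >= 0

Solving the primal: x* = (4.75, 0).
  primal value c^T x* = 9.5.
Solving the dual: y* = (0, 0, 0.5).
  dual value b^T y* = 9.5.
Strong duality: c^T x* = b^T y*. Confirmed.

9.5


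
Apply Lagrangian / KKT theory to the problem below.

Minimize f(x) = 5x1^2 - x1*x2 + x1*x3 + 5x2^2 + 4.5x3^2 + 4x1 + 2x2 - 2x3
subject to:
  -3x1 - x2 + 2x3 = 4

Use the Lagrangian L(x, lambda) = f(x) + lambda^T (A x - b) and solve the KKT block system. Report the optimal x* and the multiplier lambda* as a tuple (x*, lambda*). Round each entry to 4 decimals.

Form the Lagrangian:
  L(x, lambda) = (1/2) x^T Q x + c^T x + lambda^T (A x - b)
Stationarity (grad_x L = 0): Q x + c + A^T lambda = 0.
Primal feasibility: A x = b.

This gives the KKT block system:
  [ Q   A^T ] [ x     ]   [-c ]
  [ A    0  ] [ lambda ] = [ b ]

Solving the linear system:
  x*      = (-0.8282, -0.3938, 0.5608)
  lambda* = (-1.1093)
  f(x*)   = -0.3924

x* = (-0.8282, -0.3938, 0.5608), lambda* = (-1.1093)


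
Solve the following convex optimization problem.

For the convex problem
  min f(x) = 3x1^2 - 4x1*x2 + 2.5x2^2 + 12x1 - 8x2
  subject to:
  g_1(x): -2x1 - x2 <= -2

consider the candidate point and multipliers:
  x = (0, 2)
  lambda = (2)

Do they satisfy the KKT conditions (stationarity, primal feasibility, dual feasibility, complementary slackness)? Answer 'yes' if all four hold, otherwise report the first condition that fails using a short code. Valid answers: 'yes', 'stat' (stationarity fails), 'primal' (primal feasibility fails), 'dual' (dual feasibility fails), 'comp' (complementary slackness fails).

Gradient of f: grad f(x) = Q x + c = (4, 2)
Constraint values g_i(x) = a_i^T x - b_i:
  g_1((0, 2)) = 0
Stationarity residual: grad f(x) + sum_i lambda_i a_i = (0, 0)
  -> stationarity OK
Primal feasibility (all g_i <= 0): OK
Dual feasibility (all lambda_i >= 0): OK
Complementary slackness (lambda_i * g_i(x) = 0 for all i): OK

Verdict: yes, KKT holds.

yes


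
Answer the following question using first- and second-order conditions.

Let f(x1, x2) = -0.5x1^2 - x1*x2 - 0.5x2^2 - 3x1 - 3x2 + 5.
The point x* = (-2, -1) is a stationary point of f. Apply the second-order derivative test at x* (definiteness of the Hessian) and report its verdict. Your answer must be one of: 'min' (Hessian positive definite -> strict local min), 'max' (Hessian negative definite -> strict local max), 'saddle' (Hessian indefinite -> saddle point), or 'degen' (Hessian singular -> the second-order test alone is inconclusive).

Compute the Hessian H = grad^2 f:
  H = [[-1, -1], [-1, -1]]
Verify stationarity: grad f(x*) = H x* + g = (0, 0).
Eigenvalues of H: -2, 0.
H has a zero eigenvalue (singular; negative semidefinite but not definite), so H is neither positive definite, negative definite, nor indefinite. The second-order test alone is inconclusive -> degen.
(Indeed, f is constant along the null direction of H through x*, so x* is not a strict local extremum.)

degen


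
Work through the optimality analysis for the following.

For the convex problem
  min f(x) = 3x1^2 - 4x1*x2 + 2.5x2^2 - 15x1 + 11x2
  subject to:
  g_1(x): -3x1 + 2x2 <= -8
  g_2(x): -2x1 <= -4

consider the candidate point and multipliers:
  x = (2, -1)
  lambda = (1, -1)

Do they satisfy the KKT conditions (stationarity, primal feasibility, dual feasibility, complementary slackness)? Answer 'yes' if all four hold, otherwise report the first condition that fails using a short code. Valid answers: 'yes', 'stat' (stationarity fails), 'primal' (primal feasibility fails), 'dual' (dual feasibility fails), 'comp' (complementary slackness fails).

Gradient of f: grad f(x) = Q x + c = (1, -2)
Constraint values g_i(x) = a_i^T x - b_i:
  g_1((2, -1)) = 0
  g_2((2, -1)) = 0
Stationarity residual: grad f(x) + sum_i lambda_i a_i = (0, 0)
  -> stationarity OK
Primal feasibility (all g_i <= 0): OK
Dual feasibility (all lambda_i >= 0): FAILS
Complementary slackness (lambda_i * g_i(x) = 0 for all i): OK

Verdict: the first failing condition is dual_feasibility -> dual.

dual


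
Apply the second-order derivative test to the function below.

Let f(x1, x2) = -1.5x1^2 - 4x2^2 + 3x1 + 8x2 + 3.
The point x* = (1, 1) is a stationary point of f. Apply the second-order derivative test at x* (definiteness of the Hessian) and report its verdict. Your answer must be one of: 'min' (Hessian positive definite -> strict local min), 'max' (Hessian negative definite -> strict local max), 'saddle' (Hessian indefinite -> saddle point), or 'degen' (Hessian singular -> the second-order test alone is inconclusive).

Compute the Hessian H = grad^2 f:
  H = [[-3, 0], [0, -8]]
Verify stationarity: grad f(x*) = H x* + g = (0, 0).
Eigenvalues of H: -8, -3.
Both eigenvalues < 0, so H is negative definite -> x* is a strict local max.

max


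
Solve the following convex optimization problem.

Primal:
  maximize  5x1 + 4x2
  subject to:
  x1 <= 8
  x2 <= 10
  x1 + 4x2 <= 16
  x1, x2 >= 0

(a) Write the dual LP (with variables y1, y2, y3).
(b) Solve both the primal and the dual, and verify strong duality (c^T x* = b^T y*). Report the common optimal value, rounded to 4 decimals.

The standard primal-dual pair for 'max c^T x s.t. A x <= b, x >= 0' is:
  Dual:  min b^T y  s.t.  A^T y >= c,  y >= 0.

So the dual LP is:
  minimize  8y1 + 10y2 + 16y3
  subject to:
    y1 + y3 >= 5
    y2 + 4y3 >= 4
    y1, y2, y3 >= 0

Solving the primal: x* = (8, 2).
  primal value c^T x* = 48.
Solving the dual: y* = (4, 0, 1).
  dual value b^T y* = 48.
Strong duality: c^T x* = b^T y*. Confirmed.

48


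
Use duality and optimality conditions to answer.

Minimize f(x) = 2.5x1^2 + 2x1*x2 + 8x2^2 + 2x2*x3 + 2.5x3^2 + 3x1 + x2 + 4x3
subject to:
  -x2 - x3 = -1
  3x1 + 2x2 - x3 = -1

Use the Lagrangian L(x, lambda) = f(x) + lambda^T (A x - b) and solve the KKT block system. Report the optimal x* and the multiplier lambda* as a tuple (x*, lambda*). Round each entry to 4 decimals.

Form the Lagrangian:
  L(x, lambda) = (1/2) x^T Q x + c^T x + lambda^T (A x - b)
Stationarity (grad_x L = 0): Q x + c + A^T lambda = 0.
Primal feasibility: A x = b.

This gives the KKT block system:
  [ Q   A^T ] [ x     ]   [-c ]
  [ A    0  ] [ lambda ] = [ b ]

Solving the linear system:
  x*      = (-0.5, 0.5, 0.5)
  lambda* = (8, -0.5)
  f(x*)   = 4.25

x* = (-0.5, 0.5, 0.5), lambda* = (8, -0.5)


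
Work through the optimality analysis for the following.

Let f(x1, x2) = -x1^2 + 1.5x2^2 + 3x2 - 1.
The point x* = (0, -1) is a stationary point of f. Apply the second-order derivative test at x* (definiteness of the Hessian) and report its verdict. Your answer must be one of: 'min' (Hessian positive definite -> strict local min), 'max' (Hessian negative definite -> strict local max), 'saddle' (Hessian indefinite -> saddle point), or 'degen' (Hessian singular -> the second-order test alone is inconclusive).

Compute the Hessian H = grad^2 f:
  H = [[-2, 0], [0, 3]]
Verify stationarity: grad f(x*) = H x* + g = (0, 0).
Eigenvalues of H: -2, 3.
Eigenvalues have mixed signs, so H is indefinite -> x* is a saddle point.

saddle


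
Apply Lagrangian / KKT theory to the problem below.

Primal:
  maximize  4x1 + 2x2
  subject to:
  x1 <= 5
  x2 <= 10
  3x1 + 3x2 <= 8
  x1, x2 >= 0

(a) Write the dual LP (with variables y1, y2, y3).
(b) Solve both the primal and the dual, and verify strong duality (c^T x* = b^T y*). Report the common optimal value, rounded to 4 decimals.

The standard primal-dual pair for 'max c^T x s.t. A x <= b, x >= 0' is:
  Dual:  min b^T y  s.t.  A^T y >= c,  y >= 0.

So the dual LP is:
  minimize  5y1 + 10y2 + 8y3
  subject to:
    y1 + 3y3 >= 4
    y2 + 3y3 >= 2
    y1, y2, y3 >= 0

Solving the primal: x* = (2.6667, 0).
  primal value c^T x* = 10.6667.
Solving the dual: y* = (0, 0, 1.3333).
  dual value b^T y* = 10.6667.
Strong duality: c^T x* = b^T y*. Confirmed.

10.6667


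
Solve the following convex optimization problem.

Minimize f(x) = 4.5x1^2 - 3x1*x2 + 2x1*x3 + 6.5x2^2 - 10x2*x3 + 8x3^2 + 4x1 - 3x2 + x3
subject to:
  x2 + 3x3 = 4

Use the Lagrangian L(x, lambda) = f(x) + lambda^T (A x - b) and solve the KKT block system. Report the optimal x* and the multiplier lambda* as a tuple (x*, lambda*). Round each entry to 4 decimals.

Form the Lagrangian:
  L(x, lambda) = (1/2) x^T Q x + c^T x + lambda^T (A x - b)
Stationarity (grad_x L = 0): Q x + c + A^T lambda = 0.
Primal feasibility: A x = b.

This gives the KKT block system:
  [ Q   A^T ] [ x     ]   [-c ]
  [ A    0  ] [ lambda ] = [ b ]

Solving the linear system:
  x*      = (-0.3106, 1.0557, 0.9814)
  lambda* = (-1.8416)
  f(x*)   = 1.9691

x* = (-0.3106, 1.0557, 0.9814), lambda* = (-1.8416)


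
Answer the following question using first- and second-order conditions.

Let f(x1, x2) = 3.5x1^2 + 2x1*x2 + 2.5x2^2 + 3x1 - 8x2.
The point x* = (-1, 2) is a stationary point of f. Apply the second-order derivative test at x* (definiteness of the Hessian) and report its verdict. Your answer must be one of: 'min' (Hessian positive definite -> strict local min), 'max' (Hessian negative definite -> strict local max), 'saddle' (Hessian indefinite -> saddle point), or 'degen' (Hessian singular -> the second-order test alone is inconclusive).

Compute the Hessian H = grad^2 f:
  H = [[7, 2], [2, 5]]
Verify stationarity: grad f(x*) = H x* + g = (0, 0).
Eigenvalues of H: 3.7639, 8.2361.
Both eigenvalues > 0, so H is positive definite -> x* is a strict local min.

min


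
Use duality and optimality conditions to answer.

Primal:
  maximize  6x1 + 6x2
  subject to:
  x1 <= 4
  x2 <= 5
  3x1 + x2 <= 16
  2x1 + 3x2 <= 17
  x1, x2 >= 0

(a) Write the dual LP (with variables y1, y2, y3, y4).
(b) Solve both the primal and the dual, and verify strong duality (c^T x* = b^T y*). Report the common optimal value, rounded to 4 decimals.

The standard primal-dual pair for 'max c^T x s.t. A x <= b, x >= 0' is:
  Dual:  min b^T y  s.t.  A^T y >= c,  y >= 0.

So the dual LP is:
  minimize  4y1 + 5y2 + 16y3 + 17y4
  subject to:
    y1 + 3y3 + 2y4 >= 6
    y2 + y3 + 3y4 >= 6
    y1, y2, y3, y4 >= 0

Solving the primal: x* = (4, 3).
  primal value c^T x* = 42.
Solving the dual: y* = (2, 0, 0, 2).
  dual value b^T y* = 42.
Strong duality: c^T x* = b^T y*. Confirmed.

42


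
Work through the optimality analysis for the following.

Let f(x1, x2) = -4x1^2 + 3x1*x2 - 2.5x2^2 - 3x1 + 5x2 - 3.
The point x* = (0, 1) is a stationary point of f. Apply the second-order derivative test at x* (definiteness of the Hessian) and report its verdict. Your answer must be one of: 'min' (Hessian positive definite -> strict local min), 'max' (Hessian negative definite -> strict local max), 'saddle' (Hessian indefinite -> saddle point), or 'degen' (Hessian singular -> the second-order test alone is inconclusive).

Compute the Hessian H = grad^2 f:
  H = [[-8, 3], [3, -5]]
Verify stationarity: grad f(x*) = H x* + g = (0, 0).
Eigenvalues of H: -9.8541, -3.1459.
Both eigenvalues < 0, so H is negative definite -> x* is a strict local max.

max


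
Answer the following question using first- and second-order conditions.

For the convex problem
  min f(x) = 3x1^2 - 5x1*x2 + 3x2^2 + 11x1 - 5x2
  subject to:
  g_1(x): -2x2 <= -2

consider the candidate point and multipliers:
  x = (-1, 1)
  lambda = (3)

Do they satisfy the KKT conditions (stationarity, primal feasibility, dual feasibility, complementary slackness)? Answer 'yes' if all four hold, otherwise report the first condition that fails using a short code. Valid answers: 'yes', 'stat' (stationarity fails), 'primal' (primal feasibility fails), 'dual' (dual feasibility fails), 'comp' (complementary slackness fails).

Gradient of f: grad f(x) = Q x + c = (0, 6)
Constraint values g_i(x) = a_i^T x - b_i:
  g_1((-1, 1)) = 0
Stationarity residual: grad f(x) + sum_i lambda_i a_i = (0, 0)
  -> stationarity OK
Primal feasibility (all g_i <= 0): OK
Dual feasibility (all lambda_i >= 0): OK
Complementary slackness (lambda_i * g_i(x) = 0 for all i): OK

Verdict: yes, KKT holds.

yes


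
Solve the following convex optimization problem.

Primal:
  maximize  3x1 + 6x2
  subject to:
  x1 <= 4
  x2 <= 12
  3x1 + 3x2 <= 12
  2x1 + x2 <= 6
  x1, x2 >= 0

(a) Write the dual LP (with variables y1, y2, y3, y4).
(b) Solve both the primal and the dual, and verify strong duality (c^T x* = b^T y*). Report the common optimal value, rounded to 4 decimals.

The standard primal-dual pair for 'max c^T x s.t. A x <= b, x >= 0' is:
  Dual:  min b^T y  s.t.  A^T y >= c,  y >= 0.

So the dual LP is:
  minimize  4y1 + 12y2 + 12y3 + 6y4
  subject to:
    y1 + 3y3 + 2y4 >= 3
    y2 + 3y3 + y4 >= 6
    y1, y2, y3, y4 >= 0

Solving the primal: x* = (0, 4).
  primal value c^T x* = 24.
Solving the dual: y* = (0, 0, 2, 0).
  dual value b^T y* = 24.
Strong duality: c^T x* = b^T y*. Confirmed.

24


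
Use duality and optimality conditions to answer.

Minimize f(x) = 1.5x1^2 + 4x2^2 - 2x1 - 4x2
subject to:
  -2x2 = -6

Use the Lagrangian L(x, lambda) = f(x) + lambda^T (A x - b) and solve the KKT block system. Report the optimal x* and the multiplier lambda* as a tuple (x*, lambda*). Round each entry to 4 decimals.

Form the Lagrangian:
  L(x, lambda) = (1/2) x^T Q x + c^T x + lambda^T (A x - b)
Stationarity (grad_x L = 0): Q x + c + A^T lambda = 0.
Primal feasibility: A x = b.

This gives the KKT block system:
  [ Q   A^T ] [ x     ]   [-c ]
  [ A    0  ] [ lambda ] = [ b ]

Solving the linear system:
  x*      = (0.6667, 3)
  lambda* = (10)
  f(x*)   = 23.3333

x* = (0.6667, 3), lambda* = (10)


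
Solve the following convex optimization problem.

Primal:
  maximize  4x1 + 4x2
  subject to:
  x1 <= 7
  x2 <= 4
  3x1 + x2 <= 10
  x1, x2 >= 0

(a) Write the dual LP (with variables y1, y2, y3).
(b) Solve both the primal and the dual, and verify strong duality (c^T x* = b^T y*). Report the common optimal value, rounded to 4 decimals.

The standard primal-dual pair for 'max c^T x s.t. A x <= b, x >= 0' is:
  Dual:  min b^T y  s.t.  A^T y >= c,  y >= 0.

So the dual LP is:
  minimize  7y1 + 4y2 + 10y3
  subject to:
    y1 + 3y3 >= 4
    y2 + y3 >= 4
    y1, y2, y3 >= 0

Solving the primal: x* = (2, 4).
  primal value c^T x* = 24.
Solving the dual: y* = (0, 2.6667, 1.3333).
  dual value b^T y* = 24.
Strong duality: c^T x* = b^T y*. Confirmed.

24
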